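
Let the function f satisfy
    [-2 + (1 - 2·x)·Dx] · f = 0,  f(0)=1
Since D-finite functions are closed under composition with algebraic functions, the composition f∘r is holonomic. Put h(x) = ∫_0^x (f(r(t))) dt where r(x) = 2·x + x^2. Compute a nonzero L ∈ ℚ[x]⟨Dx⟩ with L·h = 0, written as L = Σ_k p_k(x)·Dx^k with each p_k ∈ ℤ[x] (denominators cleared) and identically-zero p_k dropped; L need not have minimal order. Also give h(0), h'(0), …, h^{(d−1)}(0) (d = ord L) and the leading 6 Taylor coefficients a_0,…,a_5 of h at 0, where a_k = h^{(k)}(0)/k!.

f: a_k = 1, 2, 4, 8, 16, 32, …
Substitute x→r, Dx→(1/r')Dx; clear ⇒ L₀.
h=∫h₀ ⇒ L = L₀·Dx.
L = (4 + 4·x)·Dx + (-1 + 4·x + 2·x^2)·Dx^2  (order 2).
h: a_k = 0, 1, 2, 6, 20, 356/5, …
ICs: h(0) = 0, h′(0) = 1.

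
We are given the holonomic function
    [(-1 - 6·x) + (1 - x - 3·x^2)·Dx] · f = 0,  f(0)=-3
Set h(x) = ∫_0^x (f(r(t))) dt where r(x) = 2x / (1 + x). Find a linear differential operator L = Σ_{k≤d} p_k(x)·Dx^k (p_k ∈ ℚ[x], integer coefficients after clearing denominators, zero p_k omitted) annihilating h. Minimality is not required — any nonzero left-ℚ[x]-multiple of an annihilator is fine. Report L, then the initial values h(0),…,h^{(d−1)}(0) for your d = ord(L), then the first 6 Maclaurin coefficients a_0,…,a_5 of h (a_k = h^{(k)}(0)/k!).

L = (2 + 26·x)·Dx + (-1 - x + 13·x^2 + 13·x^3)·Dx^2  (order 2).
h: a_k = 0, -3, -3, -14, -39/2, -546/5, …
ICs: h(0) = 0, h′(0) = -3.

f: a_k = -3, -3, -12, -21, -57, -120, …
h₀=f(r): pull back L_f along r ⇒ L₀.
h=∫₀ˣh₀: take L = L₀·Dx.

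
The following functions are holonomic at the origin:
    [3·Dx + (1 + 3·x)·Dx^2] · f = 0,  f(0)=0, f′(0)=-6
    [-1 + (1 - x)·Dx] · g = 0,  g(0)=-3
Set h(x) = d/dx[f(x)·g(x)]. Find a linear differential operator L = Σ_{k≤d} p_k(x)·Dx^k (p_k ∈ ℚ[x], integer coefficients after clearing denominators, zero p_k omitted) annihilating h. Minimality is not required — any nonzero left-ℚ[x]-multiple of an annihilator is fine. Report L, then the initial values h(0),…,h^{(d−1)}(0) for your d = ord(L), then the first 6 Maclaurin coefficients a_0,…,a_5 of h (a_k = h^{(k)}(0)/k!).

L = 12 + (-3 + 15·x)·Dx + (-1 - 2·x + 3·x^2)·Dx^2  (order 2).
h: a_k = 18, -18, 135, -306, 2151/2, -15417/5, …
ICs: h(0) = 18, h′(0) = -18.

f: a_k = 0, -6, 9, -18, 81/2, -486/5, …
g: a_k = -3, -3, -3, -3, -3, -3, …
f·g: L₀ = L_f ⊗_s L_g, ord ≤ 2·1.
h₀' ⇒ L via d/dx closure of L₀.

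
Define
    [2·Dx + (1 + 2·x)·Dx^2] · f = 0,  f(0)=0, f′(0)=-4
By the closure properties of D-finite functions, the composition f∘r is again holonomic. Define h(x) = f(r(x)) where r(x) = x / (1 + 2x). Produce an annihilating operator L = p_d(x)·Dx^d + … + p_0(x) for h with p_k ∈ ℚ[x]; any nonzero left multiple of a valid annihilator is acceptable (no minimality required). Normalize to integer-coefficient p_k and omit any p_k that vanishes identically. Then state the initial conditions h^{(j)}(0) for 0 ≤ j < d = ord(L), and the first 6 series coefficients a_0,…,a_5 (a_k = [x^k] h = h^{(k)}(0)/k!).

f: a_k = 0, -4, 4, -16/3, 8, -64/5, …
f∘r: x↦r, Dx↦Dx/r' in L_f ⇒ L₀.
L = (6 + 16·x)·Dx + (1 + 6·x + 8·x^2)·Dx^2  (order 2).
h: a_k = 0, -4, 12, -112/3, 120, -1984/5, …
ICs: h(0) = 0, h′(0) = -4.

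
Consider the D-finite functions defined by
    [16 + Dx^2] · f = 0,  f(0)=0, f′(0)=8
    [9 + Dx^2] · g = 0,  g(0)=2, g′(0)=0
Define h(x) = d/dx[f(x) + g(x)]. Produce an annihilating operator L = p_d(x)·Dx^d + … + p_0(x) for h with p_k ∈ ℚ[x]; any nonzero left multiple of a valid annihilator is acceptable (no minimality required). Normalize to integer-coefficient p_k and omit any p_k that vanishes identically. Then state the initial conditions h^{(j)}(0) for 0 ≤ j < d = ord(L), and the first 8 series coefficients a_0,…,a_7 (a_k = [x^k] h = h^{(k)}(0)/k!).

f: a_k = 0, 8, 0, -64/3, 0, 256/15, 0, -2048/315, …
g: a_k = 2, 0, -9, 0, 27/4, 0, -81/40, 0, …
Sum ⇒ L₀ = lclm(L_f,L_g) in ℚ(x)⟨Dx⟩.
h=h₀': d/dx-closure on L₀ ⇒ L.
L = 144 + 25·Dx^2 + Dx^4  (order 4).
h: a_k = 8, -18, -64, 27, 256/3, -243/20, -2048/45, 729/280, …
ICs: h(0) = 8, h′(0) = -18, h′′(0) = -128, h′′′(0) = 162.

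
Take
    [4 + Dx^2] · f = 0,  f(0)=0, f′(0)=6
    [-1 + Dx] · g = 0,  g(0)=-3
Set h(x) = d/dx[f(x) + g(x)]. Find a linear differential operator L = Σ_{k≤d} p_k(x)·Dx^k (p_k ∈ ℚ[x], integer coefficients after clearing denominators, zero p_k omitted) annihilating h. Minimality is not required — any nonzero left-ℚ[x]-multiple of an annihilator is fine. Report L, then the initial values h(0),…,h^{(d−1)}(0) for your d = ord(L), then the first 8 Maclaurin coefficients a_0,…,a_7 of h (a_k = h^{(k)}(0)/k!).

f: a_k = 0, 6, 0, -4, 0, 4/5, 0, -8/105, …
g: a_k = -3, -3, -3/2, -1/2, -1/8, -1/40, -1/240, -1/1680, …
f+g: L₀ = lclm(L_f,L_g), ord ≤ 2+1.
Derive L from L₀ (diff closure).
L = 4 - 4·Dx + Dx^2 - Dx^3  (order 3).
h: a_k = 3, -3, -27/2, -1/2, 31/8, -1/40, -43/80, -1/1680, …
ICs: h(0) = 3, h′(0) = -3, h′′(0) = -27.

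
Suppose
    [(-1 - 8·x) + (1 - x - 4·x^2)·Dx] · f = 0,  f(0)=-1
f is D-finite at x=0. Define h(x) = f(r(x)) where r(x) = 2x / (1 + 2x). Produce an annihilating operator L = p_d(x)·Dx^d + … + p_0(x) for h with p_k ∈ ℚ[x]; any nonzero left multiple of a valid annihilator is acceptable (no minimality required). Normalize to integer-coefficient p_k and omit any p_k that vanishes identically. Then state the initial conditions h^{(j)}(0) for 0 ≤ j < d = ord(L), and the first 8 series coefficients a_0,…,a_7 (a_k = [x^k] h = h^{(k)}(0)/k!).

L = (2 + 36·x) + (-1 - 4·x + 12·x^2 + 32·x^3)·Dx  (order 1).
h: a_k = -1, -2, -16, 0, -256, 512, -5120, 18432, …
ICs: h(0) = -1.

f: a_k = -1, -1, -5, -9, -29, -65, -181, -441, …
L₀ from L_f via x↦r, Dx↦r'^{-1}Dx.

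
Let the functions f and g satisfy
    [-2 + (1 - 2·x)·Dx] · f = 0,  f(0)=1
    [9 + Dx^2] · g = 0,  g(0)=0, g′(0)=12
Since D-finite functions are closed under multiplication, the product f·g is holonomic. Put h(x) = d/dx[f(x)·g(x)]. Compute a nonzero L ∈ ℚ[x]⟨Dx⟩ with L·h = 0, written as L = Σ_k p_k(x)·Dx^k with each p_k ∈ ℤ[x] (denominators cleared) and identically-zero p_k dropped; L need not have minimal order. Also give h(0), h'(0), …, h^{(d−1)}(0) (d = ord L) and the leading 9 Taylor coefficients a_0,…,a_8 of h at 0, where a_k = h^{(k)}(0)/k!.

L = (1 - 36·x + 36·x^2) + (-4 + 8·x)·Dx + (1 - 4·x + 4·x^2)·Dx^2  (order 2).
h: a_k = 12, 48, 90, 240, 1281/2, 7686/5, 71493/20, 285972/35, 20592171/1120, …
ICs: h(0) = 12, h′(0) = 48.

f: a_k = 1, 2, 4, 8, 16, 32, 64, 128, 256, …
g: a_k = 0, 12, 0, -18, 0, 81/10, 0, -243/140, 0, …
Sym-product of L_f,L_g gives L₀ (≤ ord 2).
h₀' ⇒ L via d/dx closure of L₀.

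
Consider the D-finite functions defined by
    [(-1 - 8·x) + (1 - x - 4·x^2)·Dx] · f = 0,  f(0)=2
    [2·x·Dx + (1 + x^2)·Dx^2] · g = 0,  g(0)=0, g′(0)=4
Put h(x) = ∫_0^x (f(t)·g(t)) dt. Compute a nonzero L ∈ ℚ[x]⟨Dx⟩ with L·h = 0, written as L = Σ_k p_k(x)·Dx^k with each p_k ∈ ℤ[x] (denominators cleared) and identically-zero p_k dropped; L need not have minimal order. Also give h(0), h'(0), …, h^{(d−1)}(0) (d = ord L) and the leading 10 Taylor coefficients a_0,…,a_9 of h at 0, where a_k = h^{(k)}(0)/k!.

f: a_k = 2, 2, 10, 18, 58, 130, 362, 882, 2330, 5858, …
g: a_k = 0, 4, 0, -4/3, 0, 4/5, 0, -4/7, 0, 4/9, …
Sym-product of L_f,L_g gives L₀ (≤ ord 2).
h=∫₀ˣh₀: take L = L₀·Dx.
L = (8 + 2·x + 24·x^2)·Dx + (2 + 14·x + 4·x^2 + 24·x^3)·Dx^2 + (-1 + x + 3·x^2 + x^3 + 4·x^4)·Dx^3  (order 3).
h: a_k = 0, 0, 4, 8/3, 28/3, 208/15, 1652/45, 2488/35, 3616/21, 353632/945, …
ICs: h(0) = 0, h′(0) = 0, h′′(0) = 8.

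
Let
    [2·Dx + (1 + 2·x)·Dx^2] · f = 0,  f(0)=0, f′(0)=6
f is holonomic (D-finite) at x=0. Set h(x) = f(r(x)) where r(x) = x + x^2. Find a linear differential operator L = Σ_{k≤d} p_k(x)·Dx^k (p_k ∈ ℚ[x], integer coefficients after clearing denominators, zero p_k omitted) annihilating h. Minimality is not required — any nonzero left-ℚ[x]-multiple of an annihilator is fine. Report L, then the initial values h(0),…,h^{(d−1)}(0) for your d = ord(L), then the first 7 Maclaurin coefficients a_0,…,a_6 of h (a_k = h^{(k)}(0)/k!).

L = (4·x + 4·x^2)·Dx + (1 + 4·x + 6·x^2 + 4·x^3)·Dx^2  (order 2).
h: a_k = 0, 6, 0, -4, 6, -24/5, 0, …
ICs: h(0) = 0, h′(0) = 6.

f: a_k = 0, 6, -6, 8, -12, 96/5, -32, …
Change of var in L_f (x↦r) gives L₀.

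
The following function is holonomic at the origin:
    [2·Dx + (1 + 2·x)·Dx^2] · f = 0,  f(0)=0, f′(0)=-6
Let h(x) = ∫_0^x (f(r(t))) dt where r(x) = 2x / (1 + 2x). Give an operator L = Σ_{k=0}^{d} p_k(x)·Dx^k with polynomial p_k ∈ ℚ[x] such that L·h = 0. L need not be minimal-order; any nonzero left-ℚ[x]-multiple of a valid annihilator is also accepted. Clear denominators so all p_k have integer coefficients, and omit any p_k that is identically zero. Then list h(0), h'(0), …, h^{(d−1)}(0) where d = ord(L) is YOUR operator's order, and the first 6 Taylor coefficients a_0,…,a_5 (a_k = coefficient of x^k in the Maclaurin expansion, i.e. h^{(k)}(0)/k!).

f: a_k = 0, -6, 6, -8, 12, -96/5, …
h₀=f(r): pull back L_f along r ⇒ L₀.
Integrate: L := L₀·Dx.
L = (8 + 24·x)·Dx^2 + (1 + 8·x + 12·x^2)·Dx^3  (order 3).
h: a_k = 0, 0, -6, 16, -52, 192, …
ICs: h(0) = 0, h′(0) = 0, h′′(0) = -12.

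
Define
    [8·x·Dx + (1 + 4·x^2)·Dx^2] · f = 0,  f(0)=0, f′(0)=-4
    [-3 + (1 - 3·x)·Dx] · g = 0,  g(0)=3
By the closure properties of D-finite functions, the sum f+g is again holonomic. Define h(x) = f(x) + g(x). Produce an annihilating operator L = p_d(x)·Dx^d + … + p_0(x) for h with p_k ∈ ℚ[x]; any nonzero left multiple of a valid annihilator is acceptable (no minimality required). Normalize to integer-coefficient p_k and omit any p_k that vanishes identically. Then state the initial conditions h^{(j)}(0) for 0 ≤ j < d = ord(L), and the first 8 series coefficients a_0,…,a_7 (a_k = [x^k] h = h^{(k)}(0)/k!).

L = (24 - 288·x - 288·x^2)·Dx + (-31 + 24·x - 204·x^2 - 288·x^3)·Dx^2 + (3 - 5·x - 20·x^3 - 48·x^4)·Dx^3  (order 3).
h: a_k = 3, 5, 27, 259/3, 243, 3581/5, 2187, 46183/7, …
ICs: h(0) = 3, h′(0) = 5, h′′(0) = 54.

f: a_k = 0, -4, 0, 16/3, 0, -64/5, 0, 256/7, …
g: a_k = 3, 9, 27, 81, 243, 729, 2187, 6561, …
f+g: L₀ = lclm(L_f,L_g), ord ≤ 2+1.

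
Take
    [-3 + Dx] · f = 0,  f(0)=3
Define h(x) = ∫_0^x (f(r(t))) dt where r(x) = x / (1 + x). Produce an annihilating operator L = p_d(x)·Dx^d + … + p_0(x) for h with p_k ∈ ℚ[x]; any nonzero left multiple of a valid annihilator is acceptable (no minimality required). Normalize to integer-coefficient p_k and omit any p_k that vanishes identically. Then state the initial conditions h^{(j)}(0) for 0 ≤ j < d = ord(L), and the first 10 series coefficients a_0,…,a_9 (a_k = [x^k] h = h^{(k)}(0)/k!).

L = -3·Dx + (1 + 2·x + x^2)·Dx^2  (order 2).
h: a_k = 0, 3, 9/2, 3/2, -9/8, 9/40, 21/80, -207/560, 1233/4480, -541/4480, …
ICs: h(0) = 0, h′(0) = 3.

f: a_k = 3, 9, 27/2, 27/2, 81/8, 243/40, 243/80, 729/560, 2187/4480, 729/4480, …
h₀=f(r): pull back L_f along r ⇒ L₀.
∫: right-multiply L₀ by Dx.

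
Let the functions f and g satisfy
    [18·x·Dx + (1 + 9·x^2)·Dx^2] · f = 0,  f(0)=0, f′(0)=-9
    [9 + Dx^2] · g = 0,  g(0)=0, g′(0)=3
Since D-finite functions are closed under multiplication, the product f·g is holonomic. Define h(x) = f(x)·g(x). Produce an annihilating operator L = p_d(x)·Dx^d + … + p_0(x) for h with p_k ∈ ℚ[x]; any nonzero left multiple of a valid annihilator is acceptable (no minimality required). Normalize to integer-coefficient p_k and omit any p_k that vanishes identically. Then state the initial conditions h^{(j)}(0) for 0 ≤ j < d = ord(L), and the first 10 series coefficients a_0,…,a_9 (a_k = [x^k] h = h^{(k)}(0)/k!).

L = (810 + 18954·x^2 + 72171·x^4 + 236196·x^6 + 531441·x^8) + (972·x + 14580·x^3 + 78732·x^5 + 236196·x^7)·Dx + (108 + 2592·x^2 + 13122·x^4 + 52488·x^6 + 118098·x^8)·Dx^2 + (108·x + 1620·x^3 + 8748·x^5 + 26244·x^7)·Dx^3 + (2 + 54·x^2 + 567·x^4 + 2916·x^6 + 6561·x^8)·Dx^4  (order 4).
h: a_k = 0, 0, -27, 0, 243/2, 0, -4617/8, 0, 282123/80, 0, …
ICs: h(0) = 0, h′(0) = 0, h′′(0) = -54, h′′′(0) = 0.

f: a_k = 0, -9, 0, 27, 0, -729/5, 0, 6561/7, 0, -6561, …
g: a_k = 0, 3, 0, -9/2, 0, 81/40, 0, -243/560, 0, 243/4480, …
Product ⇒ symmetric product L₀, ord ≤ 4.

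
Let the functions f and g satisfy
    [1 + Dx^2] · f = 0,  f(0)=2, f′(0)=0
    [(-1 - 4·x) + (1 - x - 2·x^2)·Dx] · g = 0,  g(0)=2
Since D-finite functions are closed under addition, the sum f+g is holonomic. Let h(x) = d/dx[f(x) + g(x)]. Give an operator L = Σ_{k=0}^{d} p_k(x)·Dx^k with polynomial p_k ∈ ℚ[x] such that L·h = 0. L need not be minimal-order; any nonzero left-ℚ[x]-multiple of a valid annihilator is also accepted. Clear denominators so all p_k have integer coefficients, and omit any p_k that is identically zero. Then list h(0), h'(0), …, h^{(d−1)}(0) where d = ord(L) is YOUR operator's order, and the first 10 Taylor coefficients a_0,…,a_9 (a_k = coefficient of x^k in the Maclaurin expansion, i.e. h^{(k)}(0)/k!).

f: a_k = 2, 0, -1, 0, 1/12, 0, -1/360, 0, 1/20160, 0, …
g: a_k = 2, 2, 6, 10, 22, 42, 86, 170, 342, 682, …
L₀ := lclm(L_f,L_g); ord L₀ ≤ 2+1.
Differentiate: ansatz ord ≤ ord L₀ ⇒ L.
L = (270 + 1200·x + 2862·x^2 + 1860·x^3 + 1920·x^4 + 144·x^5 + 96·x^6) + (-31 - 115·x + 75·x^2 + 241·x^3 + 430·x^4 + 372·x^5 + 56·x^6 + 32·x^7)·Dx + (270 + 1200·x + 2862·x^2 + 1860·x^3 + 1920·x^4 + 144·x^5 + 96·x^6)·Dx^2 + (-31 - 115·x + 75·x^2 + 241·x^3 + 430·x^4 + 372·x^5 + 56·x^6 + 32·x^7)·Dx^3  (order 3).
h: a_k = 2, 10, 30, 265/3, 210, 30959/60, 1190, 6894721/2520, 6138, 2478470399/181440, …
ICs: h(0) = 2, h′(0) = 10, h′′(0) = 60.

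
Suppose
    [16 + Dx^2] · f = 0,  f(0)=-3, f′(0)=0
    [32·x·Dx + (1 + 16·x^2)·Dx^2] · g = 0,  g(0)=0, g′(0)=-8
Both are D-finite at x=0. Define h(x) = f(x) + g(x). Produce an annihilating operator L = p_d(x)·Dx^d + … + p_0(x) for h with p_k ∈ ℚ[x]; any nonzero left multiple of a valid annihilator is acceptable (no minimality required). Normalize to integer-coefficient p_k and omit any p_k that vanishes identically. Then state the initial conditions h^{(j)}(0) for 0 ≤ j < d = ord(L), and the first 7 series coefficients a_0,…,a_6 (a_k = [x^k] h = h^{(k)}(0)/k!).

f: a_k = -3, 0, 24, 0, -32, 0, 256/15, …
g: a_k = 0, -8, 0, 128/3, 0, -2048/5, 0, …
h₀=f+g: left-lcm gives L₀, ord ≤ 4.
L = (-5632·x + 114688·x^3 + 131072·x^5)·Dx + (-16 + 1792·x^2 + 36864·x^4 + 65536·x^6)·Dx^2 + (-352·x + 7168·x^3 + 8192·x^5)·Dx^3 + (-1 + 112·x^2 + 2304·x^4 + 4096·x^6)·Dx^4  (order 4).
h: a_k = -3, -8, 24, 128/3, -32, -2048/5, 256/15, …
ICs: h(0) = -3, h′(0) = -8, h′′(0) = 48, h′′′(0) = 256.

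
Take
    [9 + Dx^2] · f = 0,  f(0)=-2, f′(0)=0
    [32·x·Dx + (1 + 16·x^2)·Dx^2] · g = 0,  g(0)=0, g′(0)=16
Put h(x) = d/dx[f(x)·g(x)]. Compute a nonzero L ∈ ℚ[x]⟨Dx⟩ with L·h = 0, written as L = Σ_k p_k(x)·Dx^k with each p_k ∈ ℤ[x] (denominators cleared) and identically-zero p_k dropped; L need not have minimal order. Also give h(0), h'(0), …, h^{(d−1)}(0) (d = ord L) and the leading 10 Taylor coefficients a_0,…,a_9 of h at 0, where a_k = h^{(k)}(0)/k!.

L = (2922993 + 113986656·x^2 + 3239661312·x^4 + 5952061440·x^6 + 4156489728·x^8 - 7644119040·x^10 + 110075314176·x^12) + (1760832·x + 128480256·x^3 + 1888911360·x^5 + 5308416000·x^7 + 15288238080·x^9 + 48922361856·x^11)·Dx + (341202 + 13887168·x^2 + 389230080·x^4 + 940474368·x^6 + 1603141632·x^8 + 3737124864·x^10 + 24461180928·x^12)·Dx^2 + (195648·x + 14275584·x^3 + 209879040·x^5 + 589824000·x^7 + 1698693120·x^9 + 5435817984·x^11)·Dx^3 + (1825 + 135776·x^2 + 3251968·x^4 + 31014912·x^6 + 126812160·x^8 + 509607936·x^10 + 1358954496·x^12)·Dx^4  (order 4).
h: a_k = -32, 0, 944, 0, -12572, 0, 934702/5, 0, -81392237/28, 0, …
ICs: h(0) = -32, h′(0) = 0, h′′(0) = 1888, h′′′(0) = 0.

f: a_k = -2, 0, 9, 0, -27/4, 0, 81/40, 0, -729/2240, 0, …
g: a_k = 0, 16, 0, -256/3, 0, 4096/5, 0, -65536/7, 0, 1048576/9, …
Sym-product of L_f,L_g gives L₀ (≤ ord 4).
h=h₀': d/dx-closure on L₀ ⇒ L.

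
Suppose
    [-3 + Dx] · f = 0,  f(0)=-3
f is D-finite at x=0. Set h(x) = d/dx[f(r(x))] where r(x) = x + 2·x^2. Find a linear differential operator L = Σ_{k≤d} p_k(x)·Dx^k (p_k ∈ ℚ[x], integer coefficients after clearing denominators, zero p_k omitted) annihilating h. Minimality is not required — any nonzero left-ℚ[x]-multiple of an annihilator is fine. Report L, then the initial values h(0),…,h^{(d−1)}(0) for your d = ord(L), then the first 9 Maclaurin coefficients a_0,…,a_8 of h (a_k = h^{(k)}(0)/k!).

f: a_k = -3, -9, -27/2, -27/2, -81/8, -243/40, -243/80, -729/560, -2187/4480, …
f∘r: x↦r, Dx↦Dx/r' in L_f ⇒ L₀.
Derive L from L₀ (diff closure).
L = (7 + 24·x + 48·x^2) + (-1 - 4·x)·Dx  (order 1).
h: a_k = -9, -63, -405/2, -1161/2, -9963/8, -99549/40, -338661/80, -760671/112, -6274503/640, …
ICs: h(0) = -9.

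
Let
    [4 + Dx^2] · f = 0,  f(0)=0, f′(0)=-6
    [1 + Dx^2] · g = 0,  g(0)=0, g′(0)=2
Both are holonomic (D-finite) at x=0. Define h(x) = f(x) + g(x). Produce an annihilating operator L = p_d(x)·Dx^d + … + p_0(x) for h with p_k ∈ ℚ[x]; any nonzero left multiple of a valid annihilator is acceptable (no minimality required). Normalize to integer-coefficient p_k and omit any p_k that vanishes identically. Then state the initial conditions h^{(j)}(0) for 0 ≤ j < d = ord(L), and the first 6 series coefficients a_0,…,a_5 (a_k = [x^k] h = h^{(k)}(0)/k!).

L = 4 + 5·Dx^2 + Dx^4  (order 4).
h: a_k = 0, -4, 0, 11/3, 0, -47/60, …
ICs: h(0) = 0, h′(0) = -4, h′′(0) = 0, h′′′(0) = 22.

f: a_k = 0, -6, 0, 4, 0, -4/5, …
g: a_k = 0, 2, 0, -1/3, 0, 1/60, …
h₀=f+g: left-lcm gives L₀, ord ≤ 4.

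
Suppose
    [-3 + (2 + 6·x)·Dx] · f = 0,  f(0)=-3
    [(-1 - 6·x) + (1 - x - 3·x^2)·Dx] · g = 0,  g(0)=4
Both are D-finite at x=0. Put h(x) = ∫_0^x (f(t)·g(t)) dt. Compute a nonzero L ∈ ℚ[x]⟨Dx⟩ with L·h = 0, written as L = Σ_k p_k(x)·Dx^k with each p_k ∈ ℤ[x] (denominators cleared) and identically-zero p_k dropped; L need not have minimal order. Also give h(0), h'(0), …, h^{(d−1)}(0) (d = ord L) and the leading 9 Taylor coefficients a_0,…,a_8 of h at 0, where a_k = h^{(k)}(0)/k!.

L = (5 + 15·x + 27·x^2)·Dx + (-2 - 4·x + 12·x^2 + 18·x^3)·Dx^2  (order 2).
h: a_k = 0, -12, -15, -35/2, -651/16, -9033/160, -18139/128, -388533/1792, -2299587/4096, …
ICs: h(0) = 0, h′(0) = -12.

f: a_k = -3, -9/2, 27/8, -81/16, 1215/128, -5103/256, 45927/1024, -216513/2048, 8444007/32768, …
g: a_k = 4, 4, 16, 28, 76, 160, 388, 868, 2032, …
Sym-product of L_f,L_g gives L₀ (≤ ord 1).
∫: right-multiply L₀ by Dx.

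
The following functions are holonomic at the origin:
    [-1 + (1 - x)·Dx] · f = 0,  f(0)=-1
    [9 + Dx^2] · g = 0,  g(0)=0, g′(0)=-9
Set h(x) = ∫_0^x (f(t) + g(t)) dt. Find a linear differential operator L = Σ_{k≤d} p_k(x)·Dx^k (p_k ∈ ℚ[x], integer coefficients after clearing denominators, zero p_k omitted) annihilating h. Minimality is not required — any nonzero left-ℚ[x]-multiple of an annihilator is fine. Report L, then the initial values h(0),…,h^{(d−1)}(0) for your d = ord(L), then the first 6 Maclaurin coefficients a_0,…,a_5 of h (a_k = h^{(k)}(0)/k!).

f: a_k = -1, -1, -1, -1, -1, -1, …
g: a_k = 0, -9, 0, 27/2, 0, -243/40, …
Sum ⇒ L₀ = lclm(L_f,L_g) in ℚ(x)⟨Dx⟩.
h=∫₀ˣh₀: take L = L₀·Dx.
L = (135 - 162·x + 81·x^2)·Dx + (-99 + 261·x - 243·x^2 + 81·x^3)·Dx^2 + (15 - 18·x + 9·x^2)·Dx^3 + (-11 + 29·x - 27·x^2 + 9·x^3)·Dx^4  (order 4).
h: a_k = 0, -1, -5, -1/3, 25/8, -1/5, …
ICs: h(0) = 0, h′(0) = -1, h′′(0) = -10, h′′′(0) = -2.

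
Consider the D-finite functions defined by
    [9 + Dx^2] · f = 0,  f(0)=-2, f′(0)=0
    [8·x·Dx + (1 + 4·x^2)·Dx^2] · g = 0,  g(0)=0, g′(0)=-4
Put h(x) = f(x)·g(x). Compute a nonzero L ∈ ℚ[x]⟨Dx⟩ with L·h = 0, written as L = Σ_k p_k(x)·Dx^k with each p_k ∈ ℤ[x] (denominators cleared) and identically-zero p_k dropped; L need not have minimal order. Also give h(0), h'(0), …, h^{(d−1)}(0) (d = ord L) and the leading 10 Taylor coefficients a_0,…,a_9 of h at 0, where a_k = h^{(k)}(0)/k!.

f: a_k = -2, 0, 9, 0, -27/4, 0, 81/40, 0, -729/2240, 0, …
g: a_k = 0, -4, 0, 16/3, 0, -64/5, 0, 256/7, 0, -1024/9, …
h₀=f·g: eliminate ⇒ L₀, order ≤ 2·2.
L = (2925 + 31536·x^2 + 95904·x^4 + 186624·x^6 + 186624·x^8) + (2448·x + 20160·x^3 + 62208·x^5 + 82944·x^7)·Dx + (442 + 5088·x^2 + 19008·x^4 + 41472·x^6 + 41472·x^8)·Dx^2 + (272·x + 2240·x^3 + 6912·x^5 + 9216·x^7)·Dx^3 + (13 + 176·x^2 + 928·x^4 + 2304·x^6 + 2304·x^8)·Dx^4  (order 4).
h: a_k = 0, 8, 0, -140/3, 0, 503/5, 0, -16271/70, 0, 3302209/5040, …
ICs: h(0) = 0, h′(0) = 8, h′′(0) = 0, h′′′(0) = -280.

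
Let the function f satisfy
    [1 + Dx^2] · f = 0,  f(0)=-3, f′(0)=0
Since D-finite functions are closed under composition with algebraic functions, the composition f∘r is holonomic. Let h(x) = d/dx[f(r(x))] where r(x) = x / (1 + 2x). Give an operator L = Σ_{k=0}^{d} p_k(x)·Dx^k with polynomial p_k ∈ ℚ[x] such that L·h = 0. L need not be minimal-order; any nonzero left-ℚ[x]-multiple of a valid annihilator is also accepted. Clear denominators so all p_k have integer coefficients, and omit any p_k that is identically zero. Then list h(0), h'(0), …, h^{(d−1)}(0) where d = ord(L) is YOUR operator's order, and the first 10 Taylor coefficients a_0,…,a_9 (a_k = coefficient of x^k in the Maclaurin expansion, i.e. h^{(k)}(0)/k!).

f: a_k = -3, 0, 3/2, 0, -1/8, 0, 1/240, 0, -1/13440, 0, …
f∘r: x↦r, Dx↦Dx/r' in L_f ⇒ L₀.
h₀' ⇒ L via d/dx closure of L₀.
L = (25 + 96·x + 96·x^2) + (12 + 72·x + 144·x^2 + 96·x^3)·Dx + (1 + 8·x + 24·x^2 + 32·x^3 + 16·x^4)·Dx^2  (order 2).
h: a_k = 0, 3, -18, 143/2, -235, 27601/40, -37527/20, 8095583/1680, -3310941/280, 3377674081/120960, …
ICs: h(0) = 0, h′(0) = 3.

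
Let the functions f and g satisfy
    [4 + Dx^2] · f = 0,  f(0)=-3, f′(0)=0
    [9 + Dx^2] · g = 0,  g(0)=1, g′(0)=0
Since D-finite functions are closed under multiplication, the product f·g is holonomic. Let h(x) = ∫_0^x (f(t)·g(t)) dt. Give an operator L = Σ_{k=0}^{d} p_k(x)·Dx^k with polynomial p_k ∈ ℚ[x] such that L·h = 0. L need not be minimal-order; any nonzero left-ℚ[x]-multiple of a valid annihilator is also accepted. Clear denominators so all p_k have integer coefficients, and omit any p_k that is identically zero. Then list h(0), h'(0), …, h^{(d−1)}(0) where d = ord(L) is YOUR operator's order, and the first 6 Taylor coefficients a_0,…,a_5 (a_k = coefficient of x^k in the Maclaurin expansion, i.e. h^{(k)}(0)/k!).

f: a_k = -3, 0, 6, 0, -2, 0, …
g: a_k = 1, 0, -9/2, 0, 27/8, 0, …
Sym-product of L_f,L_g gives L₀ (≤ ord 4).
h=∫₀ˣh₀: take L = L₀·Dx.
L = 25·Dx + 26·Dx^3 + Dx^5  (order 5).
h: a_k = 0, -3, 0, 13/2, 0, -313/40, …
ICs: h(0) = 0, h′(0) = -3, h′′(0) = 0, h′′′(0) = 39, h′′′′(0) = 0.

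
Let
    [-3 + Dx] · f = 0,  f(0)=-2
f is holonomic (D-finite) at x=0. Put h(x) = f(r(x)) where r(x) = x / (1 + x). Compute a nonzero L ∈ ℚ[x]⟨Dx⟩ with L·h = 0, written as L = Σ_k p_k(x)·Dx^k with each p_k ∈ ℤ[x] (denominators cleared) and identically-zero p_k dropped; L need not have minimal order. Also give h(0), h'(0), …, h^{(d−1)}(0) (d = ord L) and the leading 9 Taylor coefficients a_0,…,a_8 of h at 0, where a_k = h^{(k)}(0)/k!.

f: a_k = -2, -6, -9, -9, -27/4, -81/20, -81/40, -243/280, -729/2240, …
Change of var in L_f (x↦r) gives L₀.
L = -3 + (1 + 2·x + x^2)·Dx  (order 1).
h: a_k = -2, -6, -3, 3, -3/4, -21/20, 69/40, -411/280, 1623/2240, …
ICs: h(0) = -2.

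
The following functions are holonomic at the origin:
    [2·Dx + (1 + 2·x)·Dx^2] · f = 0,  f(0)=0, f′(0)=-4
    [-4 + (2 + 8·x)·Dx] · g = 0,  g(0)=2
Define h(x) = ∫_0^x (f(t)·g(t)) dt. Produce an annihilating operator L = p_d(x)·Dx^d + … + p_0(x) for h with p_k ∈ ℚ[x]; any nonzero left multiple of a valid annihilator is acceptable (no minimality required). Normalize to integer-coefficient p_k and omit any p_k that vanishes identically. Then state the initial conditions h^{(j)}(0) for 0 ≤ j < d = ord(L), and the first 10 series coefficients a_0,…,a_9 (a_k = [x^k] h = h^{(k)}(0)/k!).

f: a_k = 0, -4, 4, -16/3, 8, -64/5, 64/3, -256/7, 64, -1024/9, …
g: a_k = 2, 4, -4, 8, -20, 56, -168, 528, -1716, 5720, …
L₀ := L_f ⊗_s L_g (sym. prod.), ord ≤ 2.
h=∫₀ˣh₀: take L = L₀·Dx.
L = (8 + 8·x)·Dx + (-2 - 8·x)·Dx^2 + (1 + 10·x + 32·x^2 + 32·x^3)·Dx^3  (order 3).
h: a_k = 0, 0, -4, -8/3, 16/3, -32/3, 1048/45, -1936/35, 4944/35, -120704/315, …
ICs: h(0) = 0, h′(0) = 0, h′′(0) = -8.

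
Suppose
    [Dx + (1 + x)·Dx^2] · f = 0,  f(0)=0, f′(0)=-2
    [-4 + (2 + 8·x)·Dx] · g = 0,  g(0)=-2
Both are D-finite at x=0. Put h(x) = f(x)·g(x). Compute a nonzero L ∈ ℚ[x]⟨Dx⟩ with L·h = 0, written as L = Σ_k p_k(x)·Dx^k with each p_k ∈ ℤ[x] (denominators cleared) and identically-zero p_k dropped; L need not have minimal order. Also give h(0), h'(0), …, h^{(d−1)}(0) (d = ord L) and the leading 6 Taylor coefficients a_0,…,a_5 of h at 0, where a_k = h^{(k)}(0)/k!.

f: a_k = 0, -2, 1, -2/3, 1/2, -2/5, …
g: a_k = -2, -4, 4, -8, 20, -56, …
L₀ := L_f ⊗_s L_g (sym. prod.), ord ≤ 2.
L = (10 + 4·x) + (-3 - 12·x)·Dx + (1 + 9·x + 24·x^2 + 16·x^3)·Dx^2  (order 2).
h: a_k = 0, 4, 6, -32/3, 65/3, -778/15, …
ICs: h(0) = 0, h′(0) = 4.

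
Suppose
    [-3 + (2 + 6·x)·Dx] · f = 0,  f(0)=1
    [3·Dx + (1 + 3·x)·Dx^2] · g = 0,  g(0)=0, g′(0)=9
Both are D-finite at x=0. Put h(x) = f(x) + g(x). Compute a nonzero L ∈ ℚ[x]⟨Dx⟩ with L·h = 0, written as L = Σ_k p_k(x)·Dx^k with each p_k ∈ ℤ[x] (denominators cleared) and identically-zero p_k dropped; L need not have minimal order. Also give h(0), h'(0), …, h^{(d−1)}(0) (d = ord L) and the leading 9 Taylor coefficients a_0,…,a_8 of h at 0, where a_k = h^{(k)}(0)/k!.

L = 9·Dx + (15 + 45·x)·Dx^2 + (2 + 12·x + 18·x^2)·Dx^3  (order 3).
h: a_k = 1, 21/2, -117/8, 459/16, -8181/128, 195129/1280, -388557/1024, 13942125/14336, -83436237/32768, …
ICs: h(0) = 1, h′(0) = 21/2, h′′(0) = -117/4.

f: a_k = 1, 3/2, -9/8, 27/16, -405/128, 1701/256, -15309/1024, 72171/2048, -2814669/32768, …
g: a_k = 0, 9, -27/2, 27, -243/4, 729/5, -729/2, 6561/7, -19683/8, …
L₀ := lclm(L_f,L_g); ord L₀ ≤ 1+2.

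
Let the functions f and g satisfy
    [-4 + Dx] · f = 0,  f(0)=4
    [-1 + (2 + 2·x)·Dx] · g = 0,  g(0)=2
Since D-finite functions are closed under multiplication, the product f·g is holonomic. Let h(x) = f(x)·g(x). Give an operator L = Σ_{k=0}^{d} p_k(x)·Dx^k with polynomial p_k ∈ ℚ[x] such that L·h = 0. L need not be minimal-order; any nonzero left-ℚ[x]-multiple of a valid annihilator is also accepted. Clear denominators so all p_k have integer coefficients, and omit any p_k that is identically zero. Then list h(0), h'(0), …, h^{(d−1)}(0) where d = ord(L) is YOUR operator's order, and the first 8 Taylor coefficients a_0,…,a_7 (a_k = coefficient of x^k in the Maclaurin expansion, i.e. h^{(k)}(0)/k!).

f: a_k = 4, 16, 32, 128/3, 128/3, 512/15, 1024/45, 4096/315, …
g: a_k = 2, 1, -1/4, 1/8, -5/64, 7/128, -21/512, 33/1024, …
Sym-product of L_f,L_g gives L₀ (≤ ord 1).
L = (-9 - 8·x) + (2 + 2·x)·Dx  (order 1).
h: a_k = 8, 36, 79, 683/6, 1947/16, 49553/480, 417727/5760, 389323/8960, …
ICs: h(0) = 8.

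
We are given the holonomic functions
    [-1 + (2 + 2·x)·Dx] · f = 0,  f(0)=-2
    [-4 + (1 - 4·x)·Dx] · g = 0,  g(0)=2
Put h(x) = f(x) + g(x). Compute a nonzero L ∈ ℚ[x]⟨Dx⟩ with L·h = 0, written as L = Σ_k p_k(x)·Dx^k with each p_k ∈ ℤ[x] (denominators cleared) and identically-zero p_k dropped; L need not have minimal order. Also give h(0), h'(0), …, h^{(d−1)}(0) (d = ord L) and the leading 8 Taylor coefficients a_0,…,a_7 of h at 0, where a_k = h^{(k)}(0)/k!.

L = (68 + 48·x) + (-129 - 248·x - 144·x^2)·Dx + (14 - 18·x - 128·x^2 - 96·x^3)·Dx^2  (order 2).
h: a_k = 0, 7, 129/4, 1023/8, 32773/64, 262137/128, 4194325/512, 33554399/1024, …
ICs: h(0) = 0, h′(0) = 7.

f: a_k = -2, -1, 1/4, -1/8, 5/64, -7/128, 21/512, -33/1024, …
g: a_k = 2, 8, 32, 128, 512, 2048, 8192, 32768, …
L₀ := lclm(L_f,L_g); ord L₀ ≤ 1+1.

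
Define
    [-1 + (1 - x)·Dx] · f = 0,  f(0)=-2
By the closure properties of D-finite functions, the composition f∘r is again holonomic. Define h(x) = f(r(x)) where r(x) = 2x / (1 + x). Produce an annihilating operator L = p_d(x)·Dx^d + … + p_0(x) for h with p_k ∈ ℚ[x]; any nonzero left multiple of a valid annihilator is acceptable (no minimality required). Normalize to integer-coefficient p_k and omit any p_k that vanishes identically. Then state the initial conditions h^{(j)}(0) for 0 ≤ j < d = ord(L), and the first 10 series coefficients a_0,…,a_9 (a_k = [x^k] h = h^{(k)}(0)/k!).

L = 2 + (-1 + x^2)·Dx  (order 1).
h: a_k = -2, -4, -4, -4, -4, -4, -4, -4, -4, -4, …
ICs: h(0) = -2.

f: a_k = -2, -2, -2, -2, -2, -2, -2, -2, -2, -2, …
Change of var in L_f (x↦r) gives L₀.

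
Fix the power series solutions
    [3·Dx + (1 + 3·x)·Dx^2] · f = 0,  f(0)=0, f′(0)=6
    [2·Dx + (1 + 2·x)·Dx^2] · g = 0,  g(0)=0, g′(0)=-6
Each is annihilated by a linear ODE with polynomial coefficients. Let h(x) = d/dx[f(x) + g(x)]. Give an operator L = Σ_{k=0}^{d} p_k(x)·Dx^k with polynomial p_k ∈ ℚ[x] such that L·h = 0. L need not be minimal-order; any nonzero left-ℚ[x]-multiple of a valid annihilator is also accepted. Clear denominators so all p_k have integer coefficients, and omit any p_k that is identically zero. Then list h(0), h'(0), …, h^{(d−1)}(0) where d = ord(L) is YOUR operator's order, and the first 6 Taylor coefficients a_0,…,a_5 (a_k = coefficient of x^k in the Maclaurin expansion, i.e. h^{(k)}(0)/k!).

f: a_k = 0, 6, -9, 18, -81/2, 486/5, …
g: a_k = 0, -6, 6, -8, 12, -96/5, …
h₀=f+g: left-lcm gives L₀, ord ≤ 4.
h₀' ⇒ L via d/dx closure of L₀.
L = 12 + (10 + 24·x)·Dx + (1 + 5·x + 6·x^2)·Dx^2  (order 2).
h: a_k = 0, -6, 30, -114, 390, -1266, …
ICs: h(0) = 0, h′(0) = -6.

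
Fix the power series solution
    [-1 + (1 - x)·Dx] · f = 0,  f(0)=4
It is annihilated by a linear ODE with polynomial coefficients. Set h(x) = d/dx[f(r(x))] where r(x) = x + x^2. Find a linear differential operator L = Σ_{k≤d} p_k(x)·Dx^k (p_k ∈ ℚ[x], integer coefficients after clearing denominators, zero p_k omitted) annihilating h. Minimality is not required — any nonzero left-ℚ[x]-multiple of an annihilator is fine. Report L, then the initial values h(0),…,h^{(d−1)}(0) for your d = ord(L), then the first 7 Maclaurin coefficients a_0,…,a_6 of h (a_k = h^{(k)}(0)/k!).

f: a_k = 4, 4, 4, 4, 4, 4, 4, …
h₀=f(r): pull back L_f along r ⇒ L₀.
h=h₀': d/dx-closure on L₀ ⇒ L.
L = (4 + 6·x + 6·x^2) + (-1 - x + 3·x^2 + 2·x^3)·Dx  (order 1).
h: a_k = 4, 16, 36, 80, 160, 312, 588, …
ICs: h(0) = 4.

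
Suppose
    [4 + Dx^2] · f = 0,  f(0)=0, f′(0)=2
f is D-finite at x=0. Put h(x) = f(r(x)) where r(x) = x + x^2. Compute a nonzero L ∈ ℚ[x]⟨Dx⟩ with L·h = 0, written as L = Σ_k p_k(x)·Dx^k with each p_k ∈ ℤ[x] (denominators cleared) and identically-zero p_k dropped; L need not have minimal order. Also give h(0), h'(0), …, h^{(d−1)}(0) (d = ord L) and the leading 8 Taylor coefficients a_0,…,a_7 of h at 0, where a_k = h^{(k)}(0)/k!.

L = (4 + 24·x + 48·x^2 + 32·x^3) - 2·Dx + (1 + 2·x)·Dx^2  (order 2).
h: a_k = 0, 2, 2, -4/3, -4, -56/15, 0, 832/315, …
ICs: h(0) = 0, h′(0) = 2.

f: a_k = 0, 2, 0, -4/3, 0, 4/15, 0, -8/315, …
Substitute x→r, Dx→(1/r')Dx; clear ⇒ L₀.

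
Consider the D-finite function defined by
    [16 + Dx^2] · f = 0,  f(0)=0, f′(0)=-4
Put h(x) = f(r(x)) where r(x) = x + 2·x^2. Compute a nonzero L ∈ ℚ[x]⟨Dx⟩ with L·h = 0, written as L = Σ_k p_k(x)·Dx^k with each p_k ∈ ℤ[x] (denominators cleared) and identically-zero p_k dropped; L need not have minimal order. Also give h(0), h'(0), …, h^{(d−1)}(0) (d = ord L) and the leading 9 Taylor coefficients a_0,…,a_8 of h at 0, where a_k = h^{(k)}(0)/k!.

f: a_k = 0, -4, 0, 32/3, 0, -128/15, 0, 1024/315, 0, …
f∘r: x↦r, Dx↦Dx/r' in L_f ⇒ L₀.
L = (16 + 192·x + 768·x^2 + 1024·x^3) - 4·Dx + (1 + 4·x)·Dx^2  (order 2).
h: a_k = 0, -4, -8, 32/3, 64, 1792/15, 0, -106496/315, -28672/45, …
ICs: h(0) = 0, h′(0) = -4.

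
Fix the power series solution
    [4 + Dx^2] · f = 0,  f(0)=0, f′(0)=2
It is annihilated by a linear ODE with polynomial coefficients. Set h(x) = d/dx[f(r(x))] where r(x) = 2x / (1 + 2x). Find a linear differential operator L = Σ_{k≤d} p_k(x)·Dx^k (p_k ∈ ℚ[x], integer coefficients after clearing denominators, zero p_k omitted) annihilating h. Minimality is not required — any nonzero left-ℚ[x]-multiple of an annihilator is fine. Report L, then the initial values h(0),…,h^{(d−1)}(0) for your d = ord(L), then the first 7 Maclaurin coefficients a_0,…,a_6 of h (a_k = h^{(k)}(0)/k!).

f: a_k = 0, 2, 0, -4/3, 0, 4/15, 0, …
f∘r: x↦r, Dx↦Dx/r' in L_f ⇒ L₀.
h₀' ⇒ L via d/dx closure of L₀.
L = (40 + 96·x + 96·x^2) + (12 + 72·x + 144·x^2 + 96·x^3)·Dx + (1 + 8·x + 24·x^2 + 32·x^3 + 16·x^4)·Dx^2  (order 2).
h: a_k = 4, -16, 16, 128, -2752/3, 3840, -565504/45, …
ICs: h(0) = 4, h′(0) = -16.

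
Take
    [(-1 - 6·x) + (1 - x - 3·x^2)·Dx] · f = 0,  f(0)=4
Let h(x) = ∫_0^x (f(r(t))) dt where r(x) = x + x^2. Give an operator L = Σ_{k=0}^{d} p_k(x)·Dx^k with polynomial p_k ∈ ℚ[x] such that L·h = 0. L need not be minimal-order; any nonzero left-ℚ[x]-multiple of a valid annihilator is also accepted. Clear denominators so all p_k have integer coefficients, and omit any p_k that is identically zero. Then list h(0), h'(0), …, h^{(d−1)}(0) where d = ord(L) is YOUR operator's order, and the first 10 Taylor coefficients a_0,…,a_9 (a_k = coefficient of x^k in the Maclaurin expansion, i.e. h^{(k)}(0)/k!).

f: a_k = 4, 4, 16, 28, 76, 160, 388, 868, 2032, 4636, …
L₀ from L_f via x↦r, Dx↦r'^{-1}Dx.
Integrate: L := L₀·Dx.
L = (1 + 8·x + 18·x^2 + 12·x^3)·Dx + (-1 + x + 4·x^2 + 6·x^3 + 3·x^4)·Dx^2  (order 2).
h: a_k = 0, 4, 2, 20/3, 15, 176/5, 274/3, 1672/7, 1275/2, 15604/9, …
ICs: h(0) = 0, h′(0) = 4.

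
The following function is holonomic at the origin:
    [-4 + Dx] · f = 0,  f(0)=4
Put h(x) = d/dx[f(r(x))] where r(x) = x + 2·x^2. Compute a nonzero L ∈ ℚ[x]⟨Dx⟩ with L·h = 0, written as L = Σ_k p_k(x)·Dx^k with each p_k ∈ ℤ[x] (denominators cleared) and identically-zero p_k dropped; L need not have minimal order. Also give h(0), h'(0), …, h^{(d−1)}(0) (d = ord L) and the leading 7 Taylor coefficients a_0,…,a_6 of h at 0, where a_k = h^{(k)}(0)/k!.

f: a_k = 4, 16, 32, 128/3, 128/3, 512/15, 1024/45, …
Substitute x→r, Dx→(1/r')Dx; clear ⇒ L₀.
h₀' ⇒ L via d/dx closure of L₀.
L = (8 + 32·x + 64·x^2) + (-1 - 4·x)·Dx  (order 1).
h: a_k = 16, 128, 512, 5120/3, 13312/3, 155648/15, 950272/45, …
ICs: h(0) = 16.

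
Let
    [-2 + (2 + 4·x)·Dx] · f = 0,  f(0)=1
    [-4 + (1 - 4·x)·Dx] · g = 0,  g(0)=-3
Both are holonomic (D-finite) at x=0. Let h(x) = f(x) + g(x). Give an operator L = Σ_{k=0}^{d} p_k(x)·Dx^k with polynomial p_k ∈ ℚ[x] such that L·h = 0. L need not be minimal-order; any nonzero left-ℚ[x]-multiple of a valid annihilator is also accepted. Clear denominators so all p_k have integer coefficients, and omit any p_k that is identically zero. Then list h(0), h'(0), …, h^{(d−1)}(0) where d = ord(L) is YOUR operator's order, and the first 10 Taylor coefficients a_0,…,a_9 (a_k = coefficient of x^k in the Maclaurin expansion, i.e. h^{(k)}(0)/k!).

f: a_k = 1, 1, -1/2, 1/2, -5/8, 7/8, -21/16, 33/16, -429/128, 715/128, …
g: a_k = -3, -12, -48, -192, -768, -3072, -12288, -49152, -196608, -786432, …
L₀ := lclm(L_f,L_g); ord L₀ ≤ 1+1.
L = (12 + 16·x) + (-11 - 40·x - 48·x^2)·Dx + (1 + 2·x - 16·x^2 - 32·x^3)·Dx^2  (order 2).
h: a_k = -2, -11, -97/2, -383/2, -6149/8, -24569/8, -196629/16, -786399/16, -25166253/128, -100662581/128, …
ICs: h(0) = -2, h′(0) = -11.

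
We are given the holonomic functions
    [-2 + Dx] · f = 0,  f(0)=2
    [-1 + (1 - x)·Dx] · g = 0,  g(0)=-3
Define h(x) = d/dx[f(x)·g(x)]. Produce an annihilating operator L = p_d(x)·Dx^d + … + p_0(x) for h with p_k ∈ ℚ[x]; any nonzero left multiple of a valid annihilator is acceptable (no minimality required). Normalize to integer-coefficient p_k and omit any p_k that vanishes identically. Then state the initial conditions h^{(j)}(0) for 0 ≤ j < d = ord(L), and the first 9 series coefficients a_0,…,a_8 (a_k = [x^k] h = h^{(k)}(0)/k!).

f: a_k = 2, 4, 4, 8/3, 4/3, 8/15, 8/45, 16/315, 4/315, …
g: a_k = -3, -3, -3, -3, -3, -3, -3, -3, -3, …
f·g: L₀ = L_f ⊗_s L_g, ord ≤ 1·1.
h₀' ⇒ L via d/dx closure of L₀.
L = (10 - 12·x + 4·x^2) + (-3 + 5·x - 2·x^2)·Dx  (order 1).
h: a_k = -18, -60, -114, -168, -218, -1324/5, -310, -37232/105, -41894/105, …
ICs: h(0) = -18.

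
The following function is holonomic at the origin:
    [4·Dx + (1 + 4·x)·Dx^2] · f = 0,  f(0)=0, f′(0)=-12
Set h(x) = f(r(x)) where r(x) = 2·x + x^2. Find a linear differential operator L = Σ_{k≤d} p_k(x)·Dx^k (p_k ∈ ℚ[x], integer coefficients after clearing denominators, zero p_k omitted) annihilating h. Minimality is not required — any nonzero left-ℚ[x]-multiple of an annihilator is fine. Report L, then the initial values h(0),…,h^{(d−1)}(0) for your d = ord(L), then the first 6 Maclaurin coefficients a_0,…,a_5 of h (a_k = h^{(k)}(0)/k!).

f: a_k = 0, -12, 24, -64, 192, -3072/5, …
Substitute x→r, Dx→(1/r')Dx; clear ⇒ L₀.
L = (7 + 8·x + 4·x^2)·Dx + (1 + 9·x + 12·x^2 + 4·x^3)·Dx^2  (order 2).
h: a_k = 0, -24, 84, -416, 2328, -69504/5, …
ICs: h(0) = 0, h′(0) = -24.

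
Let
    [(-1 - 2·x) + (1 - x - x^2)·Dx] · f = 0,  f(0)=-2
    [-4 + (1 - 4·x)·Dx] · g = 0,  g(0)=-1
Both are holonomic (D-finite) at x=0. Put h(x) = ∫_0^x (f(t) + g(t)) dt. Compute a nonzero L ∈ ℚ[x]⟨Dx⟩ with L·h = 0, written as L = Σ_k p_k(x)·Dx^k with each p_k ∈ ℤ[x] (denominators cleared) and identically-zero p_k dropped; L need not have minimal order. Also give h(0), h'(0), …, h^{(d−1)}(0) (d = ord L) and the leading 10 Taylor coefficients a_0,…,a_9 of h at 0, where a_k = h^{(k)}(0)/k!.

f: a_k = -2, -2, -4, -6, -10, -16, -26, -42, -68, -110, …
g: a_k = -1, -4, -16, -64, -256, -1024, -4096, -16384, -65536, -262144, …
Sum ⇒ L₀ = lclm(L_f,L_g) in ℚ(x)⟨Dx⟩.
h=∫h₀ ⇒ L = L₀·Dx.
L = (-16 - 72·x + 24·x^2 - 32·x^3)·Dx + (28 - 38·x - 54·x^2 + 16·x^3 - 64·x^4)·Dx^2 + (-3 + 17·x - 23·x^2 + 14·x^3 - 4·x^4 - 16·x^5)·Dx^3  (order 3).
h: a_k = 0, -3, -3, -20/3, -35/2, -266/5, -520/3, -4122/7, -8213/4, -21868/3, …
ICs: h(0) = 0, h′(0) = -3, h′′(0) = -6.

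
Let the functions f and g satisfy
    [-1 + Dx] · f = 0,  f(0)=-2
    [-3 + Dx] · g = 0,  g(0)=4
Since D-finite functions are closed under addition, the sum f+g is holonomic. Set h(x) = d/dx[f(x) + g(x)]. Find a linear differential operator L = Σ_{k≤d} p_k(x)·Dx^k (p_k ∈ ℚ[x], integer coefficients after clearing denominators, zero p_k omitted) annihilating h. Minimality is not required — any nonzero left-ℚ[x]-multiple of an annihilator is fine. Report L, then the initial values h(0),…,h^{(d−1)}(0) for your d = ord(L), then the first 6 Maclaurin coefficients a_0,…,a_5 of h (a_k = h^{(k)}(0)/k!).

f: a_k = -2, -2, -1, -1/3, -1/12, -1/60, …
g: a_k = 4, 12, 18, 18, 27/2, 81/10, …
f+g: L₀ = lclm(L_f,L_g), ord ≤ 1+1.
h=h₀': d/dx-closure on L₀ ⇒ L.
L = 3 - 4·Dx + Dx^2  (order 2).
h: a_k = 10, 34, 53, 161/3, 485/12, 1457/60, …
ICs: h(0) = 10, h′(0) = 34.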